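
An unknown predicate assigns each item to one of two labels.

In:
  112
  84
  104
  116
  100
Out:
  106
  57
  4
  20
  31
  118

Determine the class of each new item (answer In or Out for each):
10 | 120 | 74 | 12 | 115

Out, In, Out, Out, Out

The rule appears to be: multiple of 4 AND at least 31.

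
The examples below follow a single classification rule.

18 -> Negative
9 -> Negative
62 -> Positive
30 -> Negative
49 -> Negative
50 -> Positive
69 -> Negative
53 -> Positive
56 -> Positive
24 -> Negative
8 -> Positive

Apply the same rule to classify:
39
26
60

Negative, Positive, Negative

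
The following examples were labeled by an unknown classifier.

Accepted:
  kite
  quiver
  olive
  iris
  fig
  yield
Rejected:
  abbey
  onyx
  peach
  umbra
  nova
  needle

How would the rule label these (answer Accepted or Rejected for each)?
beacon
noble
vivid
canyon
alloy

Every 'Accepted' example satisfies: contains 'i'. None of the 'Rejected' examples do.
beacon: no 'i', lacks this property → Rejected.
noble: no 'i', lacks this property → Rejected.
vivid: has 'i', matches → Accepted.
canyon: no 'i', lacks this property → Rejected.
alloy: no 'i', lacks this property → Rejected.

Rejected, Rejected, Accepted, Rejected, Rejected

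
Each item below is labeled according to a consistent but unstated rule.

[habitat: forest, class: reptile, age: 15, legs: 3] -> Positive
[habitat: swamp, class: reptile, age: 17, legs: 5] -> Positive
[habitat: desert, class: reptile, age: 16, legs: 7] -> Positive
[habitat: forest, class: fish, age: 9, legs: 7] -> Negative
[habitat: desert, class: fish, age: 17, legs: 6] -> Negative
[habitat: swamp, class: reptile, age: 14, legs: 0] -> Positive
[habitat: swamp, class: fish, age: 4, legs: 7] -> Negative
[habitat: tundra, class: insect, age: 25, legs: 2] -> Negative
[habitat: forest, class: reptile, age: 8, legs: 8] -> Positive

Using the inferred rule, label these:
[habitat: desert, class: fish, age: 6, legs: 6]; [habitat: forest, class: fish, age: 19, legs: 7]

Negative, Negative

A rule that fits every label: class is reptile — true of each 'Positive' example, false of each 'Negative' one.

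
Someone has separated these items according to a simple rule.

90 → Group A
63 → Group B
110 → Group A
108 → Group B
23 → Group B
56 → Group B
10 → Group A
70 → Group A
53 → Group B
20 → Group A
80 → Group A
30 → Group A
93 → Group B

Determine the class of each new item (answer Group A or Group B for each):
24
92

Group B, Group B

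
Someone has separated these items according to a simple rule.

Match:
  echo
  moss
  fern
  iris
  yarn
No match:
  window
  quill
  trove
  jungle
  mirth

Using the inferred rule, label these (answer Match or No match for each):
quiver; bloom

No match, No match

One predicate separates the groups cleanly: length 4.
quiver: length 6 — doesn't qualify, so No match. bloom: length 5 — doesn't qualify, so No match.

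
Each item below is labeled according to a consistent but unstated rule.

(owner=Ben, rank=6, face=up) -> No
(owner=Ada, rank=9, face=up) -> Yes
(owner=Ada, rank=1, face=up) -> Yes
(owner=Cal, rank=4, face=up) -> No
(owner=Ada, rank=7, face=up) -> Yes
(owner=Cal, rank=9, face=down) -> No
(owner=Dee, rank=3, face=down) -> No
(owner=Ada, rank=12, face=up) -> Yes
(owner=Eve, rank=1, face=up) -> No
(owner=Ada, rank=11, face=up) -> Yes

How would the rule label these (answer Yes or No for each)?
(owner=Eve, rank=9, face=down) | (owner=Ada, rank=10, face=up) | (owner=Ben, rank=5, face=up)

One predicate separates the groups cleanly: owner is Ada.
(owner=Eve, rank=9, face=down): owner is Eve — does not fit, so No. (owner=Ada, rank=10, face=up): owner is Ada — qualifies, so Yes. (owner=Ben, rank=5, face=up): owner is Ben — does not fit, so No.

No, Yes, No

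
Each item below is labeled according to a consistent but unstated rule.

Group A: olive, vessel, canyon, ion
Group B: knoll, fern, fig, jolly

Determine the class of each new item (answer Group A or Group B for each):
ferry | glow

The classifier is using: has ≥ 2 vowels.
ferry: Group B (1 vowel). glow: Group B (1 vowel).

Group B, Group B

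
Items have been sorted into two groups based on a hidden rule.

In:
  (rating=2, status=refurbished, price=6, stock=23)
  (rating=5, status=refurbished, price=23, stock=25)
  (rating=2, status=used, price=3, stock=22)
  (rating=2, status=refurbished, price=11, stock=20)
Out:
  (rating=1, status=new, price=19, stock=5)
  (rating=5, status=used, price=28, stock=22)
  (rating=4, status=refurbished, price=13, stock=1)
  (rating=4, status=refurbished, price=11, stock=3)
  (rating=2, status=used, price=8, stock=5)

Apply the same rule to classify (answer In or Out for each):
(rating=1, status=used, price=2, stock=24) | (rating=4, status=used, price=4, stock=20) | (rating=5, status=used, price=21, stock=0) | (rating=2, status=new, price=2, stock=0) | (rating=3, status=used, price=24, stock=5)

The distinguishing property — stock ≥ 20 AND price ≤ 23 — holds for all the 'In' cases and none of the 'Out' cases.
(rating=1, status=used, price=2, stock=24): In (stock = 24, price = 2). (rating=4, status=used, price=4, stock=20): In (stock = 20, price = 4). (rating=5, status=used, price=21, stock=0): Out (stock = 0, price = 21). (rating=2, status=new, price=2, stock=0): Out (stock = 0, price = 2). (rating=3, status=used, price=24, stock=5): Out (stock = 5, price = 24).

In, In, Out, Out, Out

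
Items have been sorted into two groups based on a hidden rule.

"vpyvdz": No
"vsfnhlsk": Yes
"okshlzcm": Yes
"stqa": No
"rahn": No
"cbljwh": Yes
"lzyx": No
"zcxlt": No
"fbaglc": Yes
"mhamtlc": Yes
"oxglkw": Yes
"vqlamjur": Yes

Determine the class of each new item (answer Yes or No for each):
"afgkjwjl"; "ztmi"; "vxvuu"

Yes, No, No

Every 'Yes' example satisfies: length ≥ 6 AND contains 'l'. None of the 'No' examples do.
"afgkjwjl": length 8, has 'l' — qualifies, so Yes.
"ztmi": length 4, no 'l' — doesn't qualify, so No.
"vxvuu": length 5, no 'l' — doesn't qualify, so No.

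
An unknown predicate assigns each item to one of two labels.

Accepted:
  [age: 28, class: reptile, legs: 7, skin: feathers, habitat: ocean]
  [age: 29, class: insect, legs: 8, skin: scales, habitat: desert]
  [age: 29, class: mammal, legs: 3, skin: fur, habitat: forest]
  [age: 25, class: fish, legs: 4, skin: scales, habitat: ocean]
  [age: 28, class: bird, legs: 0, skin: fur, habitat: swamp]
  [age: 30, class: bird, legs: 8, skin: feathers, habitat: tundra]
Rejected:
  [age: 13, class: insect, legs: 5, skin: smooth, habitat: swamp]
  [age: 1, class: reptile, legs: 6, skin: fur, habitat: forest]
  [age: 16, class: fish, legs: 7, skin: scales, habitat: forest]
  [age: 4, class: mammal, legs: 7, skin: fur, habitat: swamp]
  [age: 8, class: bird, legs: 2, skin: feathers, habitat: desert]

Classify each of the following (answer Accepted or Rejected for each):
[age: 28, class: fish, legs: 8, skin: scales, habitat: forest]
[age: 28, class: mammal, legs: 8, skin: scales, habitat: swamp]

Accepted, Accepted

The pattern is that an item is 'Accepted' exactly when: age ≥ 25.
[age: 28, class: fish, legs: 8, skin: scales, habitat: forest] → age = 28 → Accepted.
[age: 28, class: mammal, legs: 8, skin: scales, habitat: swamp] → age = 28 → Accepted.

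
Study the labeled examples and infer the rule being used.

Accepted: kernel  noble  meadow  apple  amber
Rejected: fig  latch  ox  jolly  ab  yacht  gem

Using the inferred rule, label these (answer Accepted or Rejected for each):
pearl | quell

Accepted, Accepted

Rule: has ≥ 2 vowels. This holds for each 'Accepted' example and fails for each 'Rejected' one.
Accepted: pearl, since 2 vowels. Accepted: quell, since 2 vowels.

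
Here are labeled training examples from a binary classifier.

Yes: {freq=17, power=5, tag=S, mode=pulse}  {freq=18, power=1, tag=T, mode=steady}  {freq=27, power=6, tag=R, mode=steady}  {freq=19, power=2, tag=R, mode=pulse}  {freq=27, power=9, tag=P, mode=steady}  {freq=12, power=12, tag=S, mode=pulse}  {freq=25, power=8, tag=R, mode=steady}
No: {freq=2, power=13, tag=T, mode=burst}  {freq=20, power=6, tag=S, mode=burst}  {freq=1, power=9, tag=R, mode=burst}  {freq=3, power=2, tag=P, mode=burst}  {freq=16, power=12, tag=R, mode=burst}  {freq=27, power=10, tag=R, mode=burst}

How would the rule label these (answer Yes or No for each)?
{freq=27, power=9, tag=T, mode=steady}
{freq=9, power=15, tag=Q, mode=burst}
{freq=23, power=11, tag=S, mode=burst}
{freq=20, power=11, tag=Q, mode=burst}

The classifier is using: mode is not burst.
{freq=27, power=9, tag=T, mode=steady}: mode is steady — satisfies this, so Yes. {freq=9, power=15, tag=Q, mode=burst}: mode is burst — fails the rule, so No. {freq=23, power=11, tag=S, mode=burst}: mode is burst — fails the rule, so No. {freq=20, power=11, tag=Q, mode=burst}: mode is burst — fails the rule, so No.

Yes, No, No, No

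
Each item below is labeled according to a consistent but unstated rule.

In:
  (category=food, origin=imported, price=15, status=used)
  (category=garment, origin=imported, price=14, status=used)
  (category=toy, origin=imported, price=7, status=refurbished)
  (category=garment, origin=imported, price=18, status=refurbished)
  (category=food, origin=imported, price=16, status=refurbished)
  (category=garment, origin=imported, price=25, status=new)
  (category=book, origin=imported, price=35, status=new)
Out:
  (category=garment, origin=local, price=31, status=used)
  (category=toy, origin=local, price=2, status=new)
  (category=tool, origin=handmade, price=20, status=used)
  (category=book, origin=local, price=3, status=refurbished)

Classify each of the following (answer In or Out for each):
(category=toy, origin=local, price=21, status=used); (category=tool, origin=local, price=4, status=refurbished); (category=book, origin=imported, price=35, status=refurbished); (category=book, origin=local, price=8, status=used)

Out, Out, In, Out

Rule: origin is imported. This holds for each 'In' example and fails for each 'Out' one.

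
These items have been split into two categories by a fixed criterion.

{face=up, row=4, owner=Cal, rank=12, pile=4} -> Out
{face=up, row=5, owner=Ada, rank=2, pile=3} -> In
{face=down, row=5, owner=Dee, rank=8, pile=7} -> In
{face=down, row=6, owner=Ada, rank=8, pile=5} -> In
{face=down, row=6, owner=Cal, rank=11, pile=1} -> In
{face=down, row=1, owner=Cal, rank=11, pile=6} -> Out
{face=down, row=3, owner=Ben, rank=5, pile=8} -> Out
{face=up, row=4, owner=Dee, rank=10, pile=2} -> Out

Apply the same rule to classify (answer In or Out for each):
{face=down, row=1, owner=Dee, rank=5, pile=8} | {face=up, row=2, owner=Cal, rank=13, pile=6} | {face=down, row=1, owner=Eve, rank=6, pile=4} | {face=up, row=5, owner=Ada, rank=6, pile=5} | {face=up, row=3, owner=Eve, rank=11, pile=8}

Out, Out, Out, In, Out

The pattern is that an item is 'In' exactly when: row ≥ 5.
Out: {face=down, row=1, owner=Dee, rank=5, pile=8}, since row = 1. Out: {face=up, row=2, owner=Cal, rank=13, pile=6}, since row = 2. Out: {face=down, row=1, owner=Eve, rank=6, pile=4}, since row = 1. In: {face=up, row=5, owner=Ada, rank=6, pile=5}, since row = 5. Out: {face=up, row=3, owner=Eve, rank=11, pile=8}, since row = 3.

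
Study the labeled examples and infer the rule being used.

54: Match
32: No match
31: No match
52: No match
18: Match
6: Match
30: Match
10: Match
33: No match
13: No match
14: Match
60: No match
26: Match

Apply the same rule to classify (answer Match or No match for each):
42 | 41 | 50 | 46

Looking at the examples, the only property every 'Match' case has and every 'No match' case lacks is: ≡ 2 (mod 4).
42 — 42 mod 4 = 2, hence Match.
41 — 41 mod 4 = 1, hence No match.
50 — 50 mod 4 = 2, hence Match.
46 — 46 mod 4 = 2, hence Match.

Match, No match, Match, Match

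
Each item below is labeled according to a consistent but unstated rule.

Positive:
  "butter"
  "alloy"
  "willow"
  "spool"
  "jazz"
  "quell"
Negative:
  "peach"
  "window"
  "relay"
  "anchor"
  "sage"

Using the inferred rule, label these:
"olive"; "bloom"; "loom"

'Positive' ⟺ has a double letter.
"olive": Negative (no doubled letter). "bloom": Positive ('oo' doubled). "loom": Positive ('oo' doubled).

Negative, Positive, Positive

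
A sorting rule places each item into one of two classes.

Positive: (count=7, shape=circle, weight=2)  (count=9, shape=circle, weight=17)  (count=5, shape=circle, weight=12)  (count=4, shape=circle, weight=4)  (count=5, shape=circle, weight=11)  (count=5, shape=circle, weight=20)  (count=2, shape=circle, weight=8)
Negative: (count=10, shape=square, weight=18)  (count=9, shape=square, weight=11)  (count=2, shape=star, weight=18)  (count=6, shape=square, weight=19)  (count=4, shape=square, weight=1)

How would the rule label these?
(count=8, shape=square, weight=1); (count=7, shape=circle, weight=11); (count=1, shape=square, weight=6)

Negative, Positive, Negative

Rule: shape is circle. This holds for each 'Positive' example and fails for each 'Negative' one.
(count=8, shape=square, weight=1): Negative (shape is square).
(count=7, shape=circle, weight=11): Positive (shape is circle).
(count=1, shape=square, weight=6): Negative (shape is square).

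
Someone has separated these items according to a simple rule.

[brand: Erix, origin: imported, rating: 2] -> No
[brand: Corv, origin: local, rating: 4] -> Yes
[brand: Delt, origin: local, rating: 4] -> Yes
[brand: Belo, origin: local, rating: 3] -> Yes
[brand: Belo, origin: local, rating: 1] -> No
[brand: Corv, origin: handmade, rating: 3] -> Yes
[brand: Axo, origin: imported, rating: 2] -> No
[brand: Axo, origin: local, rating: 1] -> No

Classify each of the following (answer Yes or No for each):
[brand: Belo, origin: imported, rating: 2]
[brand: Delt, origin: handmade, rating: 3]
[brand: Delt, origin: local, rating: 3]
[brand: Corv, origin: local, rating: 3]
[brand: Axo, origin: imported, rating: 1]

No, Yes, Yes, Yes, No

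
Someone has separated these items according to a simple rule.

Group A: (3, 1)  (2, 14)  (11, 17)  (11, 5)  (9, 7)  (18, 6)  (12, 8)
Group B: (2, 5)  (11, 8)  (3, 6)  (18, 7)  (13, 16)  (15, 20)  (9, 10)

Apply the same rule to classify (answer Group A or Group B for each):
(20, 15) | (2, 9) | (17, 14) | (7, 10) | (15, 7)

Group B, Group B, Group B, Group B, Group A

Looking at the examples, the only property every 'Group A' case has and every 'Group B' case lacks is: sum is even.
(20, 15) — 20+15 = 35, hence Group B.
(2, 9) — 2+9 = 11, hence Group B.
(17, 14) — 17+14 = 31, hence Group B.
(7, 10) — 7+10 = 17, hence Group B.
(15, 7) — 15+7 = 22, hence Group A.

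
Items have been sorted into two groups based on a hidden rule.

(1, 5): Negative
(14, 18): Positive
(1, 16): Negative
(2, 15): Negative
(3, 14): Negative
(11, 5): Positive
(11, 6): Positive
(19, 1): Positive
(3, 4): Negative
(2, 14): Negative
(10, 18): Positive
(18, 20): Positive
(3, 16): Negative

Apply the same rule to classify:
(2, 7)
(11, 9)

Negative, Positive

The distinguishing property — first ≥ 4 — holds for all the 'Positive' cases and none of the 'Negative' cases.
(2, 7): first 2 — doesn't match, so Negative. (11, 9): first 11 — passes, so Positive.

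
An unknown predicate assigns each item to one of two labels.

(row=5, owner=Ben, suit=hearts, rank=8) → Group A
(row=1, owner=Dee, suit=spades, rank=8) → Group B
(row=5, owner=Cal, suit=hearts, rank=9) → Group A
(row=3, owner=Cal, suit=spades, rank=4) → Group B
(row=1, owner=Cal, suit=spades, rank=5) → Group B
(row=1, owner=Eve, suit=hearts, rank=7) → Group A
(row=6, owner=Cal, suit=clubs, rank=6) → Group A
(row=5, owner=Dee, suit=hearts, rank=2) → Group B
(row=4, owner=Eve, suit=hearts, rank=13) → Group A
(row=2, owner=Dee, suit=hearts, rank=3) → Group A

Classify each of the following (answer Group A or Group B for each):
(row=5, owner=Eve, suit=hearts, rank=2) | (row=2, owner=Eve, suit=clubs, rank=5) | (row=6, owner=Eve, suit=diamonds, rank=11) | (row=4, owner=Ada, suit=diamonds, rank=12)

Group B, Group A, Group A, Group A

'Group A' ⟺ suit is not spades AND rank ≥ 3.
(row=5, owner=Eve, suit=hearts, rank=2) — suit is hearts, rank = 2, hence Group B. (row=2, owner=Eve, suit=clubs, rank=5) — suit is clubs, rank = 5, hence Group A. (row=6, owner=Eve, suit=diamonds, rank=11) — suit is diamonds, rank = 11, hence Group A. (row=4, owner=Ada, suit=diamonds, rank=12) — suit is diamonds, rank = 12, hence Group A.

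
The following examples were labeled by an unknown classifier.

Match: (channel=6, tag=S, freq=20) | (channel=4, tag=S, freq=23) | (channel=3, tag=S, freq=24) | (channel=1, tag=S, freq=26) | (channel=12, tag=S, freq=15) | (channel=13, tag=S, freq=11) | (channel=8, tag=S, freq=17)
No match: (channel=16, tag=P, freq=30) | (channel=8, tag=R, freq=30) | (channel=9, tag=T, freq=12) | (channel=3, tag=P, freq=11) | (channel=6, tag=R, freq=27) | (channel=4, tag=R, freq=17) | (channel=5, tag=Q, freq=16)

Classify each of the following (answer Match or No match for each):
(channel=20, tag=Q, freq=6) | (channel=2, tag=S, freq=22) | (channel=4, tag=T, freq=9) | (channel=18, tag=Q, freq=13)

No match, Match, No match, No match

Looking at the examples, the only property every 'Match' case has and every 'No match' case lacks is: tag is S.
(channel=20, tag=Q, freq=6): tag is Q, does not satisfy this → No match. (channel=2, tag=S, freq=22): tag is S, satisfies this → Match. (channel=4, tag=T, freq=9): tag is T, does not satisfy this → No match. (channel=18, tag=Q, freq=13): tag is Q, does not satisfy this → No match.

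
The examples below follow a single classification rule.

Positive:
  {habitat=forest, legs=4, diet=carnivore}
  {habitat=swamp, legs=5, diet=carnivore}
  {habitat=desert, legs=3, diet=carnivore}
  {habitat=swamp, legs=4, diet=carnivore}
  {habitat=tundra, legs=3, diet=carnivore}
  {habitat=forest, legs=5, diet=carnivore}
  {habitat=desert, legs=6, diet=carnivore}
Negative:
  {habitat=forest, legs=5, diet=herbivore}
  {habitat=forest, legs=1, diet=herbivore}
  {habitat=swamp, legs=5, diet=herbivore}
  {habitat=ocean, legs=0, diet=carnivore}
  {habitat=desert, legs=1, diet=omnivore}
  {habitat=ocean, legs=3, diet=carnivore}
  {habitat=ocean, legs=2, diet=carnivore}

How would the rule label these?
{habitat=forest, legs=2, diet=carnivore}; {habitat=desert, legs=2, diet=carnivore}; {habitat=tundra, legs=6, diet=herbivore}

A rule that fits every label: habitat is not ocean AND diet is carnivore — true of each 'Positive' example, false of each 'Negative' one.
Positive: {habitat=forest, legs=2, diet=carnivore}, since habitat is forest, diet is carnivore. Positive: {habitat=desert, legs=2, diet=carnivore}, since habitat is desert, diet is carnivore. Negative: {habitat=tundra, legs=6, diet=herbivore}, since habitat is tundra, diet is herbivore.

Positive, Positive, Negative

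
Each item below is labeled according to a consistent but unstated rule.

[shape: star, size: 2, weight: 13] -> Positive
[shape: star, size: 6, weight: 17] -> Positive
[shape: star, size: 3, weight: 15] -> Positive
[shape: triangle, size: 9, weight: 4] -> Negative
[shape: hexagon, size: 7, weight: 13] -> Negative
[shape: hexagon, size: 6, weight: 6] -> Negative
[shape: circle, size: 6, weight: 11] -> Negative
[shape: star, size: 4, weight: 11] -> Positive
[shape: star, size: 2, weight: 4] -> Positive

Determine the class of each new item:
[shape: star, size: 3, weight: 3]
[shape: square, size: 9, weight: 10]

The rule appears to be: shape is star.
Positive: [shape: star, size: 3, weight: 3], since shape is star. Negative: [shape: square, size: 9, weight: 10], since shape is square.

Positive, Negative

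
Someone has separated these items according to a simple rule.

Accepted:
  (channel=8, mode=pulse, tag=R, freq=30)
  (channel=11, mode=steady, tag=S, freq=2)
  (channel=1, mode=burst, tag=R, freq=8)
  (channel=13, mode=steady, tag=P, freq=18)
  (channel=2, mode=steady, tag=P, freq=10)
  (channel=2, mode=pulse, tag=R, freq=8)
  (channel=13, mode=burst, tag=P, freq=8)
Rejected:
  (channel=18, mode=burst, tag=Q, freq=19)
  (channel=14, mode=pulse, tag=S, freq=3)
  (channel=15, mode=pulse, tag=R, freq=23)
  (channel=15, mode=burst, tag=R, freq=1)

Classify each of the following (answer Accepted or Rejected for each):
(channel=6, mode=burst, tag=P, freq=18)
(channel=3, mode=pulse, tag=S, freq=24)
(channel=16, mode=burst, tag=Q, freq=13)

All 'Accepted' examples share one property — channel ≤ 13 — and every 'Rejected' example lacks it.
(channel=6, mode=burst, tag=P, freq=18): channel = 6, has this property → Accepted. (channel=3, mode=pulse, tag=S, freq=24): channel = 3, has this property → Accepted. (channel=16, mode=burst, tag=Q, freq=13): channel = 16, does not fit → Rejected.

Accepted, Accepted, Rejected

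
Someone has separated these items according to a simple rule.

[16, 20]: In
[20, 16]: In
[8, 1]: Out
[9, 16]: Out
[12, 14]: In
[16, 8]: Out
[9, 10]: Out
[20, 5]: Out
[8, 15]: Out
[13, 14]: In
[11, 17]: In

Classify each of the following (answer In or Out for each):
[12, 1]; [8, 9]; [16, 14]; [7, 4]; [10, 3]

Out, Out, In, Out, Out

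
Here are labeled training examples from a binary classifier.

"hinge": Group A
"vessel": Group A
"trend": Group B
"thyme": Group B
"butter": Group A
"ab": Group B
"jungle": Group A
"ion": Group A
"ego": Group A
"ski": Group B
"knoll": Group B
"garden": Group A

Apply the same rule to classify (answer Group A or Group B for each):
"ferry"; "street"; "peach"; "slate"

Every 'Group A' example satisfies: has ≥ 2 vowels. None of the 'Group B' examples do.
"ferry": 1 vowel — fails the rule, so Group B.
"street": 2 vowels — has this property, so Group A.
"peach": 2 vowels — has this property, so Group A.
"slate": 2 vowels — has this property, so Group A.

Group B, Group A, Group A, Group A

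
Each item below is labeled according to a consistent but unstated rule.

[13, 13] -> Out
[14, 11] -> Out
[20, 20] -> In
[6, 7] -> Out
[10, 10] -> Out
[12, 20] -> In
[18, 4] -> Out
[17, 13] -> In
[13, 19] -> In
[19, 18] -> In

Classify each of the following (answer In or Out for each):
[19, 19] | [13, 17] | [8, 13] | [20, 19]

In, In, Out, In

Rule: sum ≥ 30. This holds for each 'In' example and fails for each 'Out' one.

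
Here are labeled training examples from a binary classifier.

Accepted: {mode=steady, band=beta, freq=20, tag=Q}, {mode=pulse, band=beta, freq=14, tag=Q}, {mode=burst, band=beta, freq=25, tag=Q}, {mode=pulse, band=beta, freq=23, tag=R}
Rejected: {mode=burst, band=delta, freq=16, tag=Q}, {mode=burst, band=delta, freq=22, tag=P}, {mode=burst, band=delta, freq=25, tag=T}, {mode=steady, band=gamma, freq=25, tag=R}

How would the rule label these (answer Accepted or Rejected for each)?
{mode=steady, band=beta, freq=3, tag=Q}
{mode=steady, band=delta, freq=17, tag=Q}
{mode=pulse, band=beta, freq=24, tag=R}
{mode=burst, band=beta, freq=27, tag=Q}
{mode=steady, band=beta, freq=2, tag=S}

Accepted, Rejected, Accepted, Accepted, Accepted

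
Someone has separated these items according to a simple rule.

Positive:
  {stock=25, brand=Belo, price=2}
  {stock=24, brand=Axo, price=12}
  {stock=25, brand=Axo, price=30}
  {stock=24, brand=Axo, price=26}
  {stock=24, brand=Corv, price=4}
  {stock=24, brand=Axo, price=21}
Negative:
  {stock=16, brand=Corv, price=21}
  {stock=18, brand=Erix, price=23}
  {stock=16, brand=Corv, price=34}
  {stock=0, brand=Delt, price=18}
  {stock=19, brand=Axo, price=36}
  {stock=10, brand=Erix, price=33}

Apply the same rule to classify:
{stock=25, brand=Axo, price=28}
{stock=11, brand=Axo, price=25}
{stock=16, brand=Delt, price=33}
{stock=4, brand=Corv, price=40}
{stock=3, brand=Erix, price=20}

Positive, Negative, Negative, Negative, Negative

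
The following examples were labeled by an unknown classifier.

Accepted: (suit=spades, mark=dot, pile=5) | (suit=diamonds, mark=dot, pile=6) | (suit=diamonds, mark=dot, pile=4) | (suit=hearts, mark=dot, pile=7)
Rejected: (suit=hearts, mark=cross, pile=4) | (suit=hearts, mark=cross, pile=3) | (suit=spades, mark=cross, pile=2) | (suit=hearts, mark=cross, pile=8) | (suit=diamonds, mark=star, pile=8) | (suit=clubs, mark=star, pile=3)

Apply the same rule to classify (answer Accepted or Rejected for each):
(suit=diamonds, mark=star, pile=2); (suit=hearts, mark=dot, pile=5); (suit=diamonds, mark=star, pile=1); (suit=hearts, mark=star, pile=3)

Rejected, Accepted, Rejected, Rejected

The simplest hypothesis consistent with all the labels is: mark is dot.
(suit=diamonds, mark=star, pile=2): Rejected (mark is star). (suit=hearts, mark=dot, pile=5): Accepted (mark is dot). (suit=diamonds, mark=star, pile=1): Rejected (mark is star). (suit=hearts, mark=star, pile=3): Rejected (mark is star).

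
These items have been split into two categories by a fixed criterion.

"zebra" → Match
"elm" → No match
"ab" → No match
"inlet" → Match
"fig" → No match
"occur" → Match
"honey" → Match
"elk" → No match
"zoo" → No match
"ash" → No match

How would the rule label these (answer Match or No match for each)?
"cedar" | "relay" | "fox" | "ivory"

Rule: length 5. This holds for each 'Match' example and fails for each 'No match' one.

Match, Match, No match, Match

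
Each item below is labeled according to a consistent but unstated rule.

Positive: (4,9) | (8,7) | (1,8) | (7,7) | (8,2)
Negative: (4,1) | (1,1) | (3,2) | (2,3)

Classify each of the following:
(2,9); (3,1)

Positive, Negative

The rule appears to be: sum ≥ 9.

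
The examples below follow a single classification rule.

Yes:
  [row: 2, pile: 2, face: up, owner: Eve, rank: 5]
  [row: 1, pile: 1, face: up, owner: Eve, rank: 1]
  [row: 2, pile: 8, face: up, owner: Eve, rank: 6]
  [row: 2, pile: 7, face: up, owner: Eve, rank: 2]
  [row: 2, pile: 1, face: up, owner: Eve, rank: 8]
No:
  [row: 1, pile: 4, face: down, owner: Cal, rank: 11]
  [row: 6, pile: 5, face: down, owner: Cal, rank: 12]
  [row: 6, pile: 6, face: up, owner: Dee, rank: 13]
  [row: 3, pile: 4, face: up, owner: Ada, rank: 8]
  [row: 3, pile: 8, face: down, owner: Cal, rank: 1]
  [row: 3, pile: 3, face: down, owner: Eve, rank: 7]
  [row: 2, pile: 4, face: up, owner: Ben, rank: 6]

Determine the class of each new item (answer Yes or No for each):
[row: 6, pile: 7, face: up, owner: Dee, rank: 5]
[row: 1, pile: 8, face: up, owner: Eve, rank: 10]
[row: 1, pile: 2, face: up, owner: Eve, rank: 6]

No, Yes, Yes

The classifier is using: face is up AND owner is Eve.
[row: 6, pile: 7, face: up, owner: Dee, rank: 5]: face is up, owner is Dee, does not fit → No. [row: 1, pile: 8, face: up, owner: Eve, rank: 10]: face is up, owner is Eve, matches → Yes. [row: 1, pile: 2, face: up, owner: Eve, rank: 6]: face is up, owner is Eve, matches → Yes.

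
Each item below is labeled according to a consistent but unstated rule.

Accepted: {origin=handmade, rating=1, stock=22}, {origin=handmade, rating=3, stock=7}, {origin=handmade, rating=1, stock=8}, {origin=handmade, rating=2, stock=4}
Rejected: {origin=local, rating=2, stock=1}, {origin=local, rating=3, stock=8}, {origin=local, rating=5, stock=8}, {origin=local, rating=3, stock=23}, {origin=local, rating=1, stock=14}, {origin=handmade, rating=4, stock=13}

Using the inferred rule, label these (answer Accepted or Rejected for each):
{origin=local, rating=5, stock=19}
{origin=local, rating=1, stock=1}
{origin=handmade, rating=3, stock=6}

Rule: origin is handmade AND rating ≤ 3. This holds for each 'Accepted' example and fails for each 'Rejected' one.
{origin=local, rating=5, stock=19} — origin is local, rating = 5, hence Rejected. {origin=local, rating=1, stock=1} — origin is local, rating = 1, hence Rejected. {origin=handmade, rating=3, stock=6} — origin is handmade, rating = 3, hence Accepted.

Rejected, Rejected, Accepted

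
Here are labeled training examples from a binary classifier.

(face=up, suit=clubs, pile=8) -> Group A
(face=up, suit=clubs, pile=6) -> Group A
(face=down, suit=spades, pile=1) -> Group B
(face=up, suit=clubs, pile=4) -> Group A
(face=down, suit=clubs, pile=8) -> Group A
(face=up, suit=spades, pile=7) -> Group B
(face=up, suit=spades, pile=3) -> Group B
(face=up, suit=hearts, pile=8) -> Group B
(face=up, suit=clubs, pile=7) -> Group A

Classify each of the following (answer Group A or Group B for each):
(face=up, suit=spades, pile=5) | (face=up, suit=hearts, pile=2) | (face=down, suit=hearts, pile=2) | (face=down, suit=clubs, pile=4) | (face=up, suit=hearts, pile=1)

Comparing the two groups points to one rule — suit is clubs.

Group B, Group B, Group B, Group A, Group B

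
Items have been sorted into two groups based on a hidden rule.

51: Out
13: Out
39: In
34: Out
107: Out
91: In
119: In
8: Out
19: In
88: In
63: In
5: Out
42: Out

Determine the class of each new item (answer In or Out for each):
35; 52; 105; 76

Out, Out, Out, In

The distinguishing property — digit sum ≥ 9 — holds for all the 'In' cases and none of the 'Out' cases.
35: digit sum 3+5 = 8, fails this test → Out.
52: digit sum 5+2 = 7, fails this test → Out.
105: digit sum 1+0+5 = 6, fails this test → Out.
76: digit sum 7+6 = 13, has this property → In.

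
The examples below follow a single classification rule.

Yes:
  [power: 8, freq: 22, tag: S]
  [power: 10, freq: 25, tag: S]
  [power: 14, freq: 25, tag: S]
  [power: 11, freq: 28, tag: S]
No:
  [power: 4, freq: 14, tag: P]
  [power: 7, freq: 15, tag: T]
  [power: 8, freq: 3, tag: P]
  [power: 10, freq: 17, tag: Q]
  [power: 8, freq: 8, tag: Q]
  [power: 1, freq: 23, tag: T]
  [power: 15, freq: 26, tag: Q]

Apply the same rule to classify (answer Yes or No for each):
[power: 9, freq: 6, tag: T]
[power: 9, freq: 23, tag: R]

No, No

All 'Yes' examples share one property — tag is S — and every 'No' example lacks it.
[power: 9, freq: 6, tag: T]: No (tag is T). [power: 9, freq: 23, tag: R]: No (tag is R).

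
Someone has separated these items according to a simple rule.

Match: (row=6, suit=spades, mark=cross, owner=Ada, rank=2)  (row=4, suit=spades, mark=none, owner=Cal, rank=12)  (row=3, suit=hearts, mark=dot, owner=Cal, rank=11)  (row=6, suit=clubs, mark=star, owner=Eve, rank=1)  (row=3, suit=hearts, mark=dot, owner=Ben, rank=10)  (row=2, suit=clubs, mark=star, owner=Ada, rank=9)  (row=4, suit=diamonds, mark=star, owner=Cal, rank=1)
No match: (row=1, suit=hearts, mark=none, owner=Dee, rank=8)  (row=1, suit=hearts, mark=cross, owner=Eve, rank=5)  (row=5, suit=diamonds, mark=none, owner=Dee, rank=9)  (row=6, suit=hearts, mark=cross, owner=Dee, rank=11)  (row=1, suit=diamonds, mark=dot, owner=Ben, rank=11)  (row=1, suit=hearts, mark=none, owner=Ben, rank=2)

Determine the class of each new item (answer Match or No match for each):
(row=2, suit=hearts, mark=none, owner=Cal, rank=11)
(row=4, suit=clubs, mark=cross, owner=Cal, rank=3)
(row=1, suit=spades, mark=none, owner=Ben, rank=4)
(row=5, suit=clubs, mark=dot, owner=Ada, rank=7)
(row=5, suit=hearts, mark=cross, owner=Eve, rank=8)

The simplest hypothesis consistent with all the labels is: owner is not Dee AND row ≥ 2.

Match, Match, No match, Match, Match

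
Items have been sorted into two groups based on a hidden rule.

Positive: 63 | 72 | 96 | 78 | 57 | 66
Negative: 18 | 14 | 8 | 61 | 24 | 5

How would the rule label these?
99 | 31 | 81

Every 'Positive' example satisfies: multiple of 3 AND at least 57. None of the 'Negative' examples do.
99: 99 = 3·33, 99 ≥ 57 — meets the rule, so Positive. 31: 31 = 3·10 + 1, 31 < 57 — doesn't qualify, so Negative. 81: 81 = 3·27, 81 ≥ 57 — meets the rule, so Positive.

Positive, Negative, Positive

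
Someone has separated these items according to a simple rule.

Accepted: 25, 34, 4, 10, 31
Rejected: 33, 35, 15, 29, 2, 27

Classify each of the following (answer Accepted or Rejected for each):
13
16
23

Accepted, Accepted, Rejected

The common property of the 'Accepted' items is: ≡ 1 (mod 3). No 'Rejected' item has it.
Accepted: 13, since 13 mod 3 = 1. Accepted: 16, since 16 mod 3 = 1. Rejected: 23, since 23 mod 3 = 2.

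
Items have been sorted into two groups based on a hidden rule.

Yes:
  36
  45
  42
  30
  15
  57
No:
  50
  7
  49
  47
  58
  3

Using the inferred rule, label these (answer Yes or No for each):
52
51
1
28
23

No, Yes, No, No, No

'Yes' ⟺ multiple of 3 AND at least 7.
52 — 52 = 3·17 + 1, 52 ≥ 7, hence No.
51 — 51 = 3·17, 51 ≥ 7, hence Yes.
1 — 1 = 3·0 + 1, 1 < 7, hence No.
28 — 28 = 3·9 + 1, 28 ≥ 7, hence No.
23 — 23 = 3·7 + 2, 23 ≥ 7, hence No.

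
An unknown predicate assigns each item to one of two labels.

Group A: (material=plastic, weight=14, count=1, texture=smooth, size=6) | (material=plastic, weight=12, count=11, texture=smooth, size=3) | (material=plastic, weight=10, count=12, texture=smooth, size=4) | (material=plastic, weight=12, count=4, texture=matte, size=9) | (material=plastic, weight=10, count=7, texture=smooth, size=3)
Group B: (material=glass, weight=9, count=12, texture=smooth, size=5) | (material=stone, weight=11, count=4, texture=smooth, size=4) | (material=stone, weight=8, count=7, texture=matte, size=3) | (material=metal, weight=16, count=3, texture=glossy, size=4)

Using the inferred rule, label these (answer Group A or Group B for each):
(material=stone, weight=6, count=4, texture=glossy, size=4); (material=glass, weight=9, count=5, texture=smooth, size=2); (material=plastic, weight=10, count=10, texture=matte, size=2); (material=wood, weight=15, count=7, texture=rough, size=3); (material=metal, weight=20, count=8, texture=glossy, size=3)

The pattern is that an item is 'Group A' exactly when: material is plastic.

Group B, Group B, Group A, Group B, Group B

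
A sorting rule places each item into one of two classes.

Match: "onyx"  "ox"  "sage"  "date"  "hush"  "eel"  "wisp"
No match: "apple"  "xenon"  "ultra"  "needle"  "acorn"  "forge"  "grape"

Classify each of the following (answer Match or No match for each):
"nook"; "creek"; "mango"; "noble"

Match, No match, No match, No match

The pattern is that an item is 'Match' exactly when: length ≤ 4.
Match: "nook", since length 4. No match: "creek", since length 5. No match: "mango", since length 5. No match: "noble", since length 5.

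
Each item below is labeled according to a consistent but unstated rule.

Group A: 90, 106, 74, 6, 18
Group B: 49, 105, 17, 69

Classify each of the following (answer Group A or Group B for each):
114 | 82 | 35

The distinguishing property — even — holds for all the 'Group A' cases and none of the 'Group B' cases.

Group A, Group A, Group B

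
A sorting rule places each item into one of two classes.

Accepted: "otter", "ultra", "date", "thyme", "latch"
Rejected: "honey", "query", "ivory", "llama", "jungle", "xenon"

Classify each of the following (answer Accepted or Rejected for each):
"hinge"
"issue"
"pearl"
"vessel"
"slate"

Rejected, Rejected, Rejected, Rejected, Accepted

The simplest hypothesis consistent with all the labels is: contains 't'.
Rejected: "hinge", since no 't'.
Rejected: "issue", since no 't'.
Rejected: "pearl", since no 't'.
Rejected: "vessel", since no 't'.
Accepted: "slate", since has 't'.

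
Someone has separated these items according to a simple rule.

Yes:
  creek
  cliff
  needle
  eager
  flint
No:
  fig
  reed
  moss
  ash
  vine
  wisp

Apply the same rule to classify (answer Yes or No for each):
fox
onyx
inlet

No, No, Yes

The rule appears to be: length ≥ 5.
No: fox, since length 3. No: onyx, since length 4. Yes: inlet, since length 5.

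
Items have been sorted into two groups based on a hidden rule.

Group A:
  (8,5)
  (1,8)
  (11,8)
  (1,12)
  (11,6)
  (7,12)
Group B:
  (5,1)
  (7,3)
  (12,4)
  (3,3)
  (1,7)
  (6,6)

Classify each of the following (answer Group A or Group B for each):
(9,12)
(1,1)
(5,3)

Group A, Group B, Group B

Rule: sum is odd. This holds for each 'Group A' example and fails for each 'Group B' one.
(9,12): 9+12 = 21, checks out → Group A.
(1,1): 1+1 = 2, does not satisfy this → Group B.
(5,3): 5+3 = 8, does not satisfy this → Group B.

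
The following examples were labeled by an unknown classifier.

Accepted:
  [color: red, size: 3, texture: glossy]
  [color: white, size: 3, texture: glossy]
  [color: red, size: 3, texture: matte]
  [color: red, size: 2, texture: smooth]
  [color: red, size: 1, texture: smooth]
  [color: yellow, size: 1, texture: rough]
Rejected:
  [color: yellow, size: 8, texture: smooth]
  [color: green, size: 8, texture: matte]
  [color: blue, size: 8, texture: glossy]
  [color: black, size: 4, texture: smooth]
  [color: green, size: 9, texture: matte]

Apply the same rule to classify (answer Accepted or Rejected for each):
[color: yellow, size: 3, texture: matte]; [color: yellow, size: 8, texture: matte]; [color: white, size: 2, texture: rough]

Accepted, Rejected, Accepted

The common property of the 'Accepted' items is: size ≤ 3. No 'Rejected' item has it.
[color: yellow, size: 3, texture: matte] — size = 3, hence Accepted.
[color: yellow, size: 8, texture: matte] — size = 8, hence Rejected.
[color: white, size: 2, texture: rough] — size = 2, hence Accepted.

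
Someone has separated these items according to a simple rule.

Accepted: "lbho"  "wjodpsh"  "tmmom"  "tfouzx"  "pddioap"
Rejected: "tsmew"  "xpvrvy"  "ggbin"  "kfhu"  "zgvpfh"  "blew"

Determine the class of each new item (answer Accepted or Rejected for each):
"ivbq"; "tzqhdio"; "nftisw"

The classifier is using: contains 'o'.
"ivbq": no 'o' — doesn't match, so Rejected.
"tzqhdio": has 'o' — fits, so Accepted.
"nftisw": no 'o' — doesn't match, so Rejected.

Rejected, Accepted, Rejected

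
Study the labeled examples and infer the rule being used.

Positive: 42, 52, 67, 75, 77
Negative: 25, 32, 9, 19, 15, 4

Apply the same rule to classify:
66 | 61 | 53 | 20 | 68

'Positive' ⟺ at least 42.
66: Positive (66 ≥ 42).
61: Positive (61 ≥ 42).
53: Positive (53 ≥ 42).
20: Negative (20 < 42).
68: Positive (68 ≥ 42).

Positive, Positive, Positive, Negative, Positive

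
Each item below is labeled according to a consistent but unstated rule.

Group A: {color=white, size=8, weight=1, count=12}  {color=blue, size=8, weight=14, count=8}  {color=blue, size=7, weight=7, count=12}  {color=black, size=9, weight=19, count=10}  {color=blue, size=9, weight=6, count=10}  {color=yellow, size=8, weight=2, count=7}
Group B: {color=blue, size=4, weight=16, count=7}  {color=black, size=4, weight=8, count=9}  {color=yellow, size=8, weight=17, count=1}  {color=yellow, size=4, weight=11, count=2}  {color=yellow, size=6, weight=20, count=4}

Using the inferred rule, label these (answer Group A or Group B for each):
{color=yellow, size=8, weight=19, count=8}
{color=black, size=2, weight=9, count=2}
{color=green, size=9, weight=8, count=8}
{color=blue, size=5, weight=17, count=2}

Group A, Group B, Group A, Group B

Every 'Group A' example satisfies: size ≥ 6 AND count ≥ 7. None of the 'Group B' examples do.
{color=yellow, size=8, weight=19, count=8}: size = 8, count = 8 — passes, so Group A. {color=black, size=2, weight=9, count=2}: size = 2, count = 2 — lacks this property, so Group B. {color=green, size=9, weight=8, count=8}: size = 9, count = 8 — passes, so Group A. {color=blue, size=5, weight=17, count=2}: size = 5, count = 2 — lacks this property, so Group B.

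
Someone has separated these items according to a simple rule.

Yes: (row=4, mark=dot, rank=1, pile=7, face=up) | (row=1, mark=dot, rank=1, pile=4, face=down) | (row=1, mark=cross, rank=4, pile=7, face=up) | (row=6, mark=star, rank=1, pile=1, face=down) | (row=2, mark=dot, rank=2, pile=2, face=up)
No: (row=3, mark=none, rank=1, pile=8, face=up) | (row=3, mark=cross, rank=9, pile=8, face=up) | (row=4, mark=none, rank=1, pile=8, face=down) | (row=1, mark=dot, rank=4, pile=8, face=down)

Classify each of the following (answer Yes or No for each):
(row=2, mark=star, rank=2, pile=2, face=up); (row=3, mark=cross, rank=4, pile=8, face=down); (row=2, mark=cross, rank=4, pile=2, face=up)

Yes, No, Yes

The pattern is that an item is 'Yes' exactly when: pile ≤ 7.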